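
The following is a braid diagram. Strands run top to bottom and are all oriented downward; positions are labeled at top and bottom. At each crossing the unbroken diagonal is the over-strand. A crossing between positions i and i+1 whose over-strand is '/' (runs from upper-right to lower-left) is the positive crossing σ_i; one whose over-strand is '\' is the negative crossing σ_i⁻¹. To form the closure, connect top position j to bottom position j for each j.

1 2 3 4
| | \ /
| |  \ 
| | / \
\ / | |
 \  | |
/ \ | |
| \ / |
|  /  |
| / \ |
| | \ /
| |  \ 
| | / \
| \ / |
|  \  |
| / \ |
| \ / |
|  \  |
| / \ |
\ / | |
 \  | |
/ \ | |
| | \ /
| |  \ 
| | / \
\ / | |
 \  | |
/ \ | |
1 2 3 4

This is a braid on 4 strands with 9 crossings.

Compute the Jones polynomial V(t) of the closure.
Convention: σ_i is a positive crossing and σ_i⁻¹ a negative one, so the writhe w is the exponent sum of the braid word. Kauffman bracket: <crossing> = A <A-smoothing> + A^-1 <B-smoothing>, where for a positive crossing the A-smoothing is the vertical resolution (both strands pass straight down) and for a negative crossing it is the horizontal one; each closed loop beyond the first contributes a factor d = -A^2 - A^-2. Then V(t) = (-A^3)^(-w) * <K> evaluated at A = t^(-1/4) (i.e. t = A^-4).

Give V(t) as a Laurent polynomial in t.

t^-2 - t^-3 + 3*t^-4 - 3*t^-5 + 4*t^-6 - 4*t^-7 + 2*t^-8 - 2*t^-9 + t^-10

Derivation:
Reading the diagram top to bottom ('/'-over between positions i,i+1 = s_i, '\'-over = s_i^-1): braid word = s3^-1 s1^-1 s2 s3^-1 s2^-1 s2^-1 s1^-1 s3^-1 s1^-1.
Braid: s3^-1 s1^-1 s2 s3^-1 s2^-1 s2^-1 s1^-1 s3^-1 s1^-1 on 4 strands, 9 crossings.
Writhe w = (#positive) - (#negative) = 1 - 8 = -7.
Enumerate smoothing states for the bracket polynomial. There are 2^9 = 512 states.
Each crossing splits two ways (0=vertical, 1=horizontal). The state's weight is A^(#A-smoothings - #B-smoothings) * d^(loops - 1).
Tabulate the states by total A-exponent and number of loops L (A-exp: L × count):
  A^9: L=6 ×1
  A^7: L=5 ×9
  A^5: L=4 ×34, L=6 ×2
  A^3: L=3 ×67, L=5 ×17
  A^1: L=2 ×69, L=4 ×56, L=6 ×1
  A^-1: L=1 ×30, L=3 ×88, L=5 ×8
  A^-3: L=2 ×61, L=4 ×23
  A^-5: L=1 ×9, L=3 ×26, L=5 ×1
  A^-7: L=2 ×6, L=4 ×3
  A^-9: L=3 ×1
Each group contributes A^e * Σ count * d^(L-1):
Powers of d = -A^2 - A^-2: d^2 = A^4 + 2 + A^-4; d^3 = -A^6 - 3*A^2 - 3*A^-2 - A^-6; d^4 = A^8 + 4*A^4 + 6 + 4*A^-4 + A^-8; d^5 = -A^10 - 5*A^6 - 10*A^2 - 10*A^-2 - 5*A^-6 - A^-10.
  A^9 * (d^5) = -A^19 - 5*A^15 - 10*A^11 - 10*A^7 - 5*A^3 - A^-1
  A^7 * (9*d^4) = 9*A^15 + 36*A^11 + 54*A^7 + 36*A^3 + 9*A^-1
  A^5 * (34*d^3 + 2*d^5) = -2*A^15 - 44*A^11 - 122*A^7 - 122*A^3 - 44*A^-1 - 2*A^-5
  A^3 * (67*d^2 + 17*d^4) = 17*A^11 + 135*A^7 + 236*A^3 + 135*A^-1 + 17*A^-5
  A^1 * (69*d + 56*d^3 + d^5) = -A^11 - 61*A^7 - 247*A^3 - 247*A^-1 - 61*A^-5 - A^-9
  A^-1 * (30 + 88*d^2 + 8*d^4) = 8*A^7 + 120*A^3 + 254*A^-1 + 120*A^-5 + 8*A^-9
  A^-3 * (61*d + 23*d^3) = -23*A^3 - 130*A^-1 - 130*A^-5 - 23*A^-9
  A^-5 * (9 + 26*d^2 + d^4) = A^3 + 30*A^-1 + 67*A^-5 + 30*A^-9 + A^-13
  A^-7 * (6*d + 3*d^3) = -3*A^-1 - 15*A^-5 - 15*A^-9 - 3*A^-13
  A^-9 * (d^2) = A^-5 + 2*A^-9 + A^-13
Summing the groups: <K> = -A^19 + 2*A^15 - 2*A^11 + 4*A^7 - 4*A^3 + 3*A^-1 - 3*A^-5 + A^-9 - A^-13
Normalise by the writhe: (-A^3)^(-w) = (-A^3)^(7) = -A^21, so f(A) = -A^21 * <K> = A^40 - 2*A^36 + 2*A^32 - 4*A^28 + 4*A^24 - 3*A^20 + 3*A^16 - A^12 + A^8.
Substitute A = t^(-1/4), i.e. A^e → t^(-e/4): V(t) = t^-2 - t^-3 + 3*t^-4 - 3*t^-5 + 4*t^-6 - 4*t^-7 + 2*t^-8 - 2*t^-9 + t^-10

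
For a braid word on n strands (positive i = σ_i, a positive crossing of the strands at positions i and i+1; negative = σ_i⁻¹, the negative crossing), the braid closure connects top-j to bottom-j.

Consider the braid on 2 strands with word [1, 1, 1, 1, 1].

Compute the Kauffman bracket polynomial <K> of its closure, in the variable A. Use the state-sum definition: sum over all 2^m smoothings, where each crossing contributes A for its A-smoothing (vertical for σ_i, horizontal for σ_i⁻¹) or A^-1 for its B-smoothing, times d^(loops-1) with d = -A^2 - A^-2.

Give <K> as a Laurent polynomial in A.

-A^7 - A^-1 + A^-5 - A^-9 + A^-13

Derivation:
Braid: s1 s1 s1 s1 s1 on 2 strands, 5 crossings.
Writhe w = (#positive) - (#negative) = 5 - 0 = 5.
Enumerate smoothing states for the bracket polynomial. There are 2^5 = 32 states.
Each crossing splits two ways (0=vertical, 1=horizontal). The state's weight is A^(#A-smoothings - #B-smoothings) * d^(loops - 1).
  state 00000: A-exp=+5, loops=2, term = A^5 * d^1
  state 00001: A-exp=+3, loops=1, term = A^3 * d^0
  state 00010: A-exp=+3, loops=1, term = A^3 * d^0
  state 00011: A-exp=+1, loops=2, term = A^1 * d^1
  state 00100: A-exp=+3, loops=1, term = A^3 * d^0
  state 00101: A-exp=+1, loops=2, term = A^1 * d^1
  state 00110: A-exp=+1, loops=2, term = A^1 * d^1
  state 00111: A-exp=-1, loops=3, term = A^-1 * d^2
  state 01000: A-exp=+3, loops=1, term = A^3 * d^0
  state 01001: A-exp=+1, loops=2, term = A^1 * d^1
  state 01010: A-exp=+1, loops=2, term = A^1 * d^1
  state 01011: A-exp=-1, loops=3, term = A^-1 * d^2
  state 01100: A-exp=+1, loops=2, term = A^1 * d^1
  state 01101: A-exp=-1, loops=3, term = A^-1 * d^2
  state 01110: A-exp=-1, loops=3, term = A^-1 * d^2
  state 01111: A-exp=-3, loops=4, term = A^-3 * d^3
  state 10000: A-exp=+3, loops=1, term = A^3 * d^0
  state 10001: A-exp=+1, loops=2, term = A^1 * d^1
  state 10010: A-exp=+1, loops=2, term = A^1 * d^1
  state 10011: A-exp=-1, loops=3, term = A^-1 * d^2
  state 10100: A-exp=+1, loops=2, term = A^1 * d^1
  state 10101: A-exp=-1, loops=3, term = A^-1 * d^2
  state 10110: A-exp=-1, loops=3, term = A^-1 * d^2
  state 10111: A-exp=-3, loops=4, term = A^-3 * d^3
  state 11000: A-exp=+1, loops=2, term = A^1 * d^1
  state 11001: A-exp=-1, loops=3, term = A^-1 * d^2
  state 11010: A-exp=-1, loops=3, term = A^-1 * d^2
  state 11011: A-exp=-3, loops=4, term = A^-3 * d^3
  state 11100: A-exp=-1, loops=3, term = A^-1 * d^2
  state 11101: A-exp=-3, loops=4, term = A^-3 * d^3
  state 11110: A-exp=-3, loops=4, term = A^-3 * d^3
  state 11111: A-exp=-5, loops=5, term = A^-5 * d^4
Collect the terms by A-exponent (count of states per loop number):
Powers of d = -A^2 - A^-2: d^2 = A^4 + 2 + A^-4; d^3 = -A^6 - 3*A^2 - 3*A^-2 - A^-6; d^4 = A^8 + 4*A^4 + 6 + 4*A^-4 + A^-8.
  A^5 * (d) = -A^7 - A^3
  A^3 * (5) = 5*A^3
  A^1 * (10*d) = -10*A^3 - 10*A^-1
  A^-1 * (10*d^2) = 10*A^3 + 20*A^-1 + 10*A^-5
  A^-3 * (5*d^3) = -5*A^3 - 15*A^-1 - 15*A^-5 - 5*A^-9
  A^-5 * (d^4) = A^3 + 4*A^-1 + 6*A^-5 + 4*A^-9 + A^-13
Summing the groups: <K> = -A^7 - A^-1 + A^-5 - A^-9 + A^-13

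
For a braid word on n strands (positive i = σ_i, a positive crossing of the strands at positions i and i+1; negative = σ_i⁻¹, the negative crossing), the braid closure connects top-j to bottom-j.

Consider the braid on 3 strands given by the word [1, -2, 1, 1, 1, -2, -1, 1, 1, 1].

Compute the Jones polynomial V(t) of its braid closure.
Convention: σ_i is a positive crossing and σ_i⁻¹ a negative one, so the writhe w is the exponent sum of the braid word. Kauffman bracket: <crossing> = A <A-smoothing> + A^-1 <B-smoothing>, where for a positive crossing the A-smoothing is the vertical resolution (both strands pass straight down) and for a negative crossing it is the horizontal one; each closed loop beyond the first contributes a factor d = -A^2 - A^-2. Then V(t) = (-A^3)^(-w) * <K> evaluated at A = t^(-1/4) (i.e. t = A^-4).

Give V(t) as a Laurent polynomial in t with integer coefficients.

t^8 - 2*t^7 + 3*t^6 - 4*t^5 + 3*t^4 - 3*t^3 + 3*t^2 - t + 1

Derivation:
First cancel adjacent σ_i σ_i⁻¹ pairs (Reidemeister II — same braid, same closure): s1 s2^-1 s1 s1 s1 s2^-1 s1^-1 s1 s1 s1 → s1 s2^-1 s1 s1 s1 s2^-1 s1 s1.
Braid: s1 s2^-1 s1 s1 s1 s2^-1 s1 s1 on 3 strands, 8 crossings.
Writhe w = (#positive) - (#negative) = 6 - 2 = 4.
State-sum expansion of <K>. There are 2^8 = 256 states.
Each crossing splits two ways (0=vertical, 1=horizontal). The state's weight is A^(#A-smoothings - #B-smoothings) * d^(loops - 1).
Tabulate the states by total A-exponent and number of loops L (A-exp: L × count):
  A^8: L=3 ×1
  A^6: L=2 ×8
  A^4: L=1 ×21, L=3 ×7
  A^2: L=2 ×54, L=4 ×2
  A^0: L=3 ×70
  A^-2: L=4 ×56
  A^-4: L=5 ×28
  A^-6: L=6 ×8
  A^-8: L=7 ×1
Each group contributes A^e * Σ count * d^(L-1):
Powers of d = -A^2 - A^-2: d^2 = A^4 + 2 + A^-4; d^3 = -A^6 - 3*A^2 - 3*A^-2 - A^-6; d^4 = A^8 + 4*A^4 + 6 + 4*A^-4 + A^-8; d^5 = -A^10 - 5*A^6 - 10*A^2 - 10*A^-2 - 5*A^-6 - A^-10; d^6 = A^12 + 6*A^8 + 15*A^4 + 20 + 15*A^-4 + 6*A^-8 + A^-12.
  A^8 * (d^2) = A^12 + 2*A^8 + A^4
  A^6 * (8*d) = -8*A^8 - 8*A^4
  A^4 * (21 + 7*d^2) = 7*A^8 + 35*A^4 + 7
  A^2 * (54*d + 2*d^3) = -2*A^8 - 60*A^4 - 60 - 2*A^-4
  A^0 * (70*d^2) = 70*A^4 + 140 + 70*A^-4
  A^-2 * (56*d^3) = -56*A^4 - 168 - 168*A^-4 - 56*A^-8
  A^-4 * (28*d^4) = 28*A^4 + 112 + 168*A^-4 + 112*A^-8 + 28*A^-12
  A^-6 * (8*d^5) = -8*A^4 - 40 - 80*A^-4 - 80*A^-8 - 40*A^-12 - 8*A^-16
  A^-8 * (d^6) = A^4 + 6 + 15*A^-4 + 20*A^-8 + 15*A^-12 + 6*A^-16 + A^-20
Summing the groups: <K> = A^12 - A^8 + 3*A^4 - 3 + 3*A^-4 - 4*A^-8 + 3*A^-12 - 2*A^-16 + A^-20
Normalise by the writhe: (-A^3)^(-w) = (-A^3)^(-4) = A^-12, so f(A) = A^-12 * <K> = 1 - A^-4 + 3*A^-8 - 3*A^-12 + 3*A^-16 - 4*A^-20 + 3*A^-24 - 2*A^-28 + A^-32.
Substitute A = t^(-1/4), i.e. A^e → t^(-e/4): V(t) = t^8 - 2*t^7 + 3*t^6 - 4*t^5 + 3*t^4 - 3*t^3 + 3*t^2 - t + 1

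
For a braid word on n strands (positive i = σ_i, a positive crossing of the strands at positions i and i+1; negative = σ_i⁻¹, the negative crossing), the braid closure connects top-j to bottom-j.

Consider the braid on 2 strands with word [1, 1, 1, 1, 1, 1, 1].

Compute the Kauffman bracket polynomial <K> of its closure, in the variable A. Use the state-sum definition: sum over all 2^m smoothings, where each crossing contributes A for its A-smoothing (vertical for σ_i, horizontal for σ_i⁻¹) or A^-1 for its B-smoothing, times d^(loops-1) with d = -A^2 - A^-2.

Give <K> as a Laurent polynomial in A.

Braid: s1 s1 s1 s1 s1 s1 s1 on 2 strands, 7 crossings.
Writhe w = (#positive) - (#negative) = 7 - 0 = 7.
State-sum expansion of <K>. There are 2^7 = 128 states.
Smooth each crossing (0=||, 1=⌣⌢); contribution A^(Σ sign_k(1-2s_k)) * d^(L-1).
Tabulate the states by total A-exponent and number of loops L (A-exp: L × count):
  A^7: L=2 ×1
  A^5: L=1 ×7
  A^3: L=2 ×21
  A^1: L=3 ×35
  A^-1: L=4 ×35
  A^-3: L=5 ×21
  A^-5: L=6 ×7
  A^-7: L=7 ×1
Each group contributes A^e * Σ count * d^(L-1):
Powers of d = -A^2 - A^-2: d^2 = A^4 + 2 + A^-4; d^3 = -A^6 - 3*A^2 - 3*A^-2 - A^-6; d^4 = A^8 + 4*A^4 + 6 + 4*A^-4 + A^-8; d^5 = -A^10 - 5*A^6 - 10*A^2 - 10*A^-2 - 5*A^-6 - A^-10; d^6 = A^12 + 6*A^8 + 15*A^4 + 20 + 15*A^-4 + 6*A^-8 + A^-12.
  A^7 * (d) = -A^9 - A^5
  A^5 * (7) = 7*A^5
  A^3 * (21*d) = -21*A^5 - 21*A
  A^1 * (35*d^2) = 35*A^5 + 70*A + 35*A^-3
  A^-1 * (35*d^3) = -35*A^5 - 105*A - 105*A^-3 - 35*A^-7
  A^-3 * (21*d^4) = 21*A^5 + 84*A + 126*A^-3 + 84*A^-7 + 21*A^-11
  A^-5 * (7*d^5) = -7*A^5 - 35*A - 70*A^-3 - 70*A^-7 - 35*A^-11 - 7*A^-15
  A^-7 * (d^6) = A^5 + 6*A + 15*A^-3 + 20*A^-7 + 15*A^-11 + 6*A^-15 + A^-19
Summing the groups: <K> = -A^9 - A + A^-3 - A^-7 + A^-11 - A^-15 + A^-19

Answer: -A^9 - A + A^-3 - A^-7 + A^-11 - A^-15 + A^-19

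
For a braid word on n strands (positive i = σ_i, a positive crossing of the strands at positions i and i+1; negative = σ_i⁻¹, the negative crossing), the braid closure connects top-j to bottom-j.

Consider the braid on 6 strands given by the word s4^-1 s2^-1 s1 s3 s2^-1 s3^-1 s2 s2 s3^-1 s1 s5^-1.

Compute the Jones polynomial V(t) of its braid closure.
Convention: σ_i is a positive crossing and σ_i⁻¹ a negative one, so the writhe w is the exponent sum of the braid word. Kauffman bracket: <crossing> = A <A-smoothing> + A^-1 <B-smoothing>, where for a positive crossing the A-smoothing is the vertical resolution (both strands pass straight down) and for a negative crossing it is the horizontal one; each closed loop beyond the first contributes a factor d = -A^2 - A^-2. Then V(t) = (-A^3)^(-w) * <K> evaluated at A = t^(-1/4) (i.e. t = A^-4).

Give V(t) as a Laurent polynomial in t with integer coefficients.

t^3 - t^2 + t - 1 + t^-1 - t^-2 + t^-3

Derivation:
The presented braid s4^-1 s2^-1 s1 s3 s2^-1 s3^-1 s2 s2 s3^-1 s1 s5^-1 on 6 strands reduces by inverse Markov moves (closure unchanged at each step):
  Destabilize: the word has the form β·s5^-1 where s5^-1 occurs only as the final letter (β ∈ B_5); drop it and the last strand → 5 strands.
Reduced to β = s4^-1 s2^-1 s1 s3 s2^-1 s3^-1 s2 s2 s3^-1 s1 on 5 strands, 10 crossings.
Compute on β:
Braid: s4^-1 s2^-1 s1 s3 s2^-1 s3^-1 s2 s2 s3^-1 s1 on 5 strands, 10 crossings.
Writhe w = (#positive) - (#negative) = 5 - 5 = 0.
State-sum expansion of <K>. There are 2^10 = 1024 states.
Smooth each crossing (0=||, 1=⌣⌢); contribution A^(Σ sign_k(1-2s_k)) * d^(L-1).
Tabulate the states by total A-exponent and number of loops L (A-exp: L × count):
  A^10: L=4 ×1
  A^8: L=3 ×9, L=5 ×1
  A^6: L=2 ×27, L=4 ×18
  A^4: L=1 ×28, L=3 ×78, L=5 ×14
  A^2: L=2 ×116, L=4 ×88, L=6 ×6
  A^0: L=1 ×27, L=3 ×178, L=5 ×46, L=7 ×1
  A^-2: L=2 ×78, L=4 ×123, L=6 ×9
  A^-4: L=1 ×6, L=3 ×78, L=5 ×36
  A^-6: L=2 ×11, L=4 ×31, L=6 ×3
  A^-8: L=3 ×6, L=5 ×4
  A^-10: L=4 ×1
Each group contributes A^e * Σ count * d^(L-1):
Powers of d = -A^2 - A^-2: d^2 = A^4 + 2 + A^-4; d^3 = -A^6 - 3*A^2 - 3*A^-2 - A^-6; d^4 = A^8 + 4*A^4 + 6 + 4*A^-4 + A^-8; d^5 = -A^10 - 5*A^6 - 10*A^2 - 10*A^-2 - 5*A^-6 - A^-10; d^6 = A^12 + 6*A^8 + 15*A^4 + 20 + 15*A^-4 + 6*A^-8 + A^-12.
  A^10 * (d^3) = -A^16 - 3*A^12 - 3*A^8 - A^4
  A^8 * (9*d^2 + d^4) = A^16 + 13*A^12 + 24*A^8 + 13*A^4 + 1
  A^6 * (27*d + 18*d^3) = -18*A^12 - 81*A^8 - 81*A^4 - 18
  A^4 * (28 + 78*d^2 + 14*d^4) = 14*A^12 + 134*A^8 + 268*A^4 + 134 + 14*A^-4
  A^2 * (116*d + 88*d^3 + 6*d^5) = -6*A^12 - 118*A^8 - 440*A^4 - 440 - 118*A^-4 - 6*A^-8
  A^0 * (27 + 178*d^2 + 46*d^4 + d^6) = A^12 + 52*A^8 + 377*A^4 + 679 + 377*A^-4 + 52*A^-8 + A^-12
  A^-2 * (78*d + 123*d^3 + 9*d^5) = -9*A^8 - 168*A^4 - 537 - 537*A^-4 - 168*A^-8 - 9*A^-12
  A^-4 * (6 + 78*d^2 + 36*d^4) = 36*A^4 + 222 + 378*A^-4 + 222*A^-8 + 36*A^-12
  A^-6 * (11*d + 31*d^3 + 3*d^5) = -3*A^4 - 46 - 134*A^-4 - 134*A^-8 - 46*A^-12 - 3*A^-16
  A^-8 * (6*d^2 + 4*d^4) = 4 + 22*A^-4 + 36*A^-8 + 22*A^-12 + 4*A^-16
  A^-10 * (d^3) = -A^-4 - 3*A^-8 - 3*A^-12 - A^-16
Summing the groups: <K> = A^12 - A^8 + A^4 - 1 + A^-4 - A^-8 + A^-12
Normalise by the writhe: (-A^3)^(-w) = (-A^3)^(0) = 1, so f(A) = 1 * <K> = A^12 - A^8 + A^4 - 1 + A^-4 - A^-8 + A^-12.
Substitute A = t^(-1/4), i.e. A^e → t^(-e/4): V(t) = t^3 - t^2 + t - 1 + t^-1 - t^-2 + t^-3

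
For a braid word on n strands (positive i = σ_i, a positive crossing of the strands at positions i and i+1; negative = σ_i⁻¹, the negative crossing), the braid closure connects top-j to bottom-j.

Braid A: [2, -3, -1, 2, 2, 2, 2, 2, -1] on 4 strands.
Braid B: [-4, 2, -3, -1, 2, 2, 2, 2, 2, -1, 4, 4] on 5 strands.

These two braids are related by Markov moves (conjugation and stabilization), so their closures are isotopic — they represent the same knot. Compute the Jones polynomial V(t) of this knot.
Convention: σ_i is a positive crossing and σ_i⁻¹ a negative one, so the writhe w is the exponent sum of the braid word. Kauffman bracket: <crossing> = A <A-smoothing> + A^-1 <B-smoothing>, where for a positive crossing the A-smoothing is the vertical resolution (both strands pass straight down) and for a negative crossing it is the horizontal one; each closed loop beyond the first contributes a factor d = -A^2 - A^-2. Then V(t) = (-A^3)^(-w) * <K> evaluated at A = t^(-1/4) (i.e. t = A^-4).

t^8 - 2*t^7 + 2*t^6 - 3*t^5 + 3*t^4 - 2*t^3 + 2*t^2 - t + 1

Derivation:
Markov-equivalent braids have isotopic closures, hence identical knot invariants. Strip the Markov moves from each word to reach a common short braid β, then compute V(t) once on β.
Braid A: s2 s3^-1 s1^-1 s2 s2 s2 s2 s2 s1^-1 on 4 strands has no conjugating prefix/suffix or stabilization to strip; take β = s2 s3^-1 s1^-1 s2 s2 s2 s2 s2 s1^-1.
Braid B: s4^-1 s2 s3^-1 s1^-1 s2 s2 s2 s2 s2 s1^-1 s4 s4 on 5 strands reduces by inverse Markov moves (closure unchanged at each step):
  Deconjugate: the word is γ·β·γ⁻¹ with γ = s4^-1 (prefix) and γ⁻¹ = s4 (suffix); strip both.
  Destabilize: the word has the form β·s4 where s4 occurs only as the final letter (β ∈ B_4); drop it and the last strand → 4 strands.
Reduced to β = s2 s3^-1 s1^-1 s2 s2 s2 s2 s2 s1^-1 on 4 strands, 9 crossings.
Both give the same β = s2 s3^-1 s1^-1 s2 s2 s2 s2 s2 s1^-1 on 4 strands, so one state sum suffices:
Braid: s2 s3^-1 s1^-1 s2 s2 s2 s2 s2 s1^-1 on 4 strands, 9 crossings.
Writhe w = (#positive) - (#negative) = 6 - 3 = 3.
Computing the Kauffman bracket via state sum. There are 2^9 = 512 states.
Smooth each crossing (0=||, 1=⌣⌢); contribution A^(Σ sign_k(1-2s_k)) * d^(L-1).
Tabulate the states by total A-exponent and number of loops L (A-exp: L × count):
  A^9: L=3 ×1
  A^7: L=2 ×8, L=4 ×1
  A^5: L=1 ×17, L=3 ×19
  A^3: L=2 ×63, L=4 ×21
  A^1: L=3 ×111, L=5 ×15
  A^-1: L=4 ×120, L=6 ×6
  A^-3: L=5 ×83, L=7 ×1
  A^-5: L=6 ×36
  A^-7: L=7 ×9
  A^-9: L=8 ×1
Each group contributes A^e * Σ count * d^(L-1):
Powers of d = -A^2 - A^-2: d^2 = A^4 + 2 + A^-4; d^3 = -A^6 - 3*A^2 - 3*A^-2 - A^-6; d^4 = A^8 + 4*A^4 + 6 + 4*A^-4 + A^-8; d^5 = -A^10 - 5*A^6 - 10*A^2 - 10*A^-2 - 5*A^-6 - A^-10; d^6 = A^12 + 6*A^8 + 15*A^4 + 20 + 15*A^-4 + 6*A^-8 + A^-12; d^7 = -A^14 - 7*A^10 - 21*A^6 - 35*A^2 - 35*A^-2 - 21*A^-6 - 7*A^-10 - A^-14.
  A^9 * (d^2) = A^13 + 2*A^9 + A^5
  A^7 * (8*d + d^3) = -A^13 - 11*A^9 - 11*A^5 - A
  A^5 * (17 + 19*d^2) = 19*A^9 + 55*A^5 + 19*A
  A^3 * (63*d + 21*d^3) = -21*A^9 - 126*A^5 - 126*A - 21*A^-3
  A^1 * (111*d^2 + 15*d^4) = 15*A^9 + 171*A^5 + 312*A + 171*A^-3 + 15*A^-7
  A^-1 * (120*d^3 + 6*d^5) = -6*A^9 - 150*A^5 - 420*A - 420*A^-3 - 150*A^-7 - 6*A^-11
  A^-3 * (83*d^4 + d^6) = A^9 + 89*A^5 + 347*A + 518*A^-3 + 347*A^-7 + 89*A^-11 + A^-15
  A^-5 * (36*d^5) = -36*A^5 - 180*A - 360*A^-3 - 360*A^-7 - 180*A^-11 - 36*A^-15
  A^-7 * (9*d^6) = 9*A^5 + 54*A + 135*A^-3 + 180*A^-7 + 135*A^-11 + 54*A^-15 + 9*A^-19
  A^-9 * (d^7) = -A^5 - 7*A - 21*A^-3 - 35*A^-7 - 35*A^-11 - 21*A^-15 - 7*A^-19 - A^-23
Summing the groups: <K> = -A^9 + A^5 - 2*A + 2*A^-3 - 3*A^-7 + 3*A^-11 - 2*A^-15 + 2*A^-19 - A^-23
Normalise by the writhe: (-A^3)^(-w) = (-A^3)^(-3) = -A^-9, so f(A) = -A^-9 * <K> = 1 - A^-4 + 2*A^-8 - 2*A^-12 + 3*A^-16 - 3*A^-20 + 2*A^-24 - 2*A^-28 + A^-32.
Substitute A = t^(-1/4), i.e. A^e → t^(-e/4): V(t) = t^8 - 2*t^7 + 2*t^6 - 3*t^5 + 3*t^4 - 2*t^3 + 2*t^2 - t + 1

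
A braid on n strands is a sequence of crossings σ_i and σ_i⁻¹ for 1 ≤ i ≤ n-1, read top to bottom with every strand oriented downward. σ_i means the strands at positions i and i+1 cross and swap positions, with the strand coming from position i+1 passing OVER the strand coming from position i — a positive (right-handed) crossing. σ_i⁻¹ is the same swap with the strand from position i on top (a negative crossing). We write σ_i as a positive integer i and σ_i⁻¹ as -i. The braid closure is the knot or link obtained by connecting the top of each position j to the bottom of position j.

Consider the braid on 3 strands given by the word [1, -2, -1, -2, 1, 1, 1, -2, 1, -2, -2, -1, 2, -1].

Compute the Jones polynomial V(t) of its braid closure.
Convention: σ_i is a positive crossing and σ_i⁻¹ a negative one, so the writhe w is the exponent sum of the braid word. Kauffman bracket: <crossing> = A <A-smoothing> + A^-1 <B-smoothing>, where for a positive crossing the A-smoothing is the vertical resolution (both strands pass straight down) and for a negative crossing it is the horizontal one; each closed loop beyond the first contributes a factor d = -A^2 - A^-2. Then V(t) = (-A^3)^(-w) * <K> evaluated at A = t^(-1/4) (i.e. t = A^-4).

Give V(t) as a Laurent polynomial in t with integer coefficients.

t^2 - 2*t + 3 - 3*t^-1 + 4*t^-2 - 3*t^-3 + 2*t^-4 - 2*t^-5 + t^-6

Derivation:
The presented braid s1 s2^-1 s1^-1 s2^-1 s1 s1 s1 s2^-1 s1 s2^-1 s2^-1 s1^-1 s2 s1^-1 on 3 strands reduces by inverse Markov moves (closure unchanged at each step):
  Deconjugate: the word is γ·β·γ⁻¹ with γ = s1 s2^-1 (prefix) and γ⁻¹ = s2 s1^-1 (suffix); strip both.
Reduced to β = s1^-1 s2^-1 s1 s1 s1 s2^-1 s1 s2^-1 s2^-1 s1^-1 on 3 strands, 10 crossings.
Compute on β:
Braid: s1^-1 s2^-1 s1 s1 s1 s2^-1 s1 s2^-1 s2^-1 s1^-1 on 3 strands, 10 crossings.
Writhe w = (#positive) - (#negative) = 4 - 6 = -2.
Computing the Kauffman bracket via state sum. There are 2^10 = 1024 states.
Each crossing splits two ways (0=vertical, 1=horizontal). The state's weight is A^(#A-smoothings - #B-smoothings) * d^(loops - 1).
Tabulate the states by total A-exponent and number of loops L (A-exp: L × count):
  A^10: L=5 ×1
  A^8: L=4 ×10
  A^6: L=3 ×38, L=5 ×7
  A^4: L=2 ×67, L=4 ×49, L=6 ×4
  A^2: L=1 ×46, L=3 ×130, L=5 ×33, L=7 ×1
  A^0: L=2 ×131, L=4 ×110, L=6 ×11
  A^-2: L=1 ×25, L=3 ×133, L=5 ×51, L=7 ×1
  A^-4: L=2 ×37, L=4 ×72, L=6 ×11
  A^-6: L=3 ×25, L=5 ×19, L=7 ×1
  A^-8: L=4 ×8, L=6 ×2
  A^-10: L=5 ×1
Each group contributes A^e * Σ count * d^(L-1):
Powers of d = -A^2 - A^-2: d^2 = A^4 + 2 + A^-4; d^3 = -A^6 - 3*A^2 - 3*A^-2 - A^-6; d^4 = A^8 + 4*A^4 + 6 + 4*A^-4 + A^-8; d^5 = -A^10 - 5*A^6 - 10*A^2 - 10*A^-2 - 5*A^-6 - A^-10; d^6 = A^12 + 6*A^8 + 15*A^4 + 20 + 15*A^-4 + 6*A^-8 + A^-12.
  A^10 * (d^4) = A^18 + 4*A^14 + 6*A^10 + 4*A^6 + A^2
  A^8 * (10*d^3) = -10*A^14 - 30*A^10 - 30*A^6 - 10*A^2
  A^6 * (38*d^2 + 7*d^4) = 7*A^14 + 66*A^10 + 118*A^6 + 66*A^2 + 7*A^-2
  A^4 * (67*d + 49*d^3 + 4*d^5) = -4*A^14 - 69*A^10 - 254*A^6 - 254*A^2 - 69*A^-2 - 4*A^-6
  A^2 * (46 + 130*d^2 + 33*d^4 + d^6) = A^14 + 39*A^10 + 277*A^6 + 524*A^2 + 277*A^-2 + 39*A^-6 + A^-10
  A^0 * (131*d + 110*d^3 + 11*d^5) = -11*A^10 - 165*A^6 - 571*A^2 - 571*A^-2 - 165*A^-6 - 11*A^-10
  A^-2 * (25 + 133*d^2 + 51*d^4 + d^6) = A^10 + 57*A^6 + 352*A^2 + 617*A^-2 + 352*A^-6 + 57*A^-10 + A^-14
  A^-4 * (37*d + 72*d^3 + 11*d^5) = -11*A^6 - 127*A^2 - 363*A^-2 - 363*A^-6 - 127*A^-10 - 11*A^-14
  A^-6 * (25*d^2 + 19*d^4 + d^6) = A^6 + 25*A^2 + 116*A^-2 + 184*A^-6 + 116*A^-10 + 25*A^-14 + A^-18
  A^-8 * (8*d^3 + 2*d^5) = -2*A^2 - 18*A^-2 - 44*A^-6 - 44*A^-10 - 18*A^-14 - 2*A^-18
  A^-10 * (d^4) = A^-2 + 4*A^-6 + 6*A^-10 + 4*A^-14 + A^-18
Summing the groups: <K> = A^18 - 2*A^14 + 2*A^10 - 3*A^6 + 4*A^2 - 3*A^-2 + 3*A^-6 - 2*A^-10 + A^-14
Normalise by the writhe: (-A^3)^(-w) = (-A^3)^(2) = A^6, so f(A) = A^6 * <K> = A^24 - 2*A^20 + 2*A^16 - 3*A^12 + 4*A^8 - 3*A^4 + 3 - 2*A^-4 + A^-8.
Substitute A = t^(-1/4), i.e. A^e → t^(-e/4): V(t) = t^2 - 2*t + 3 - 3*t^-1 + 4*t^-2 - 3*t^-3 + 2*t^-4 - 2*t^-5 + t^-6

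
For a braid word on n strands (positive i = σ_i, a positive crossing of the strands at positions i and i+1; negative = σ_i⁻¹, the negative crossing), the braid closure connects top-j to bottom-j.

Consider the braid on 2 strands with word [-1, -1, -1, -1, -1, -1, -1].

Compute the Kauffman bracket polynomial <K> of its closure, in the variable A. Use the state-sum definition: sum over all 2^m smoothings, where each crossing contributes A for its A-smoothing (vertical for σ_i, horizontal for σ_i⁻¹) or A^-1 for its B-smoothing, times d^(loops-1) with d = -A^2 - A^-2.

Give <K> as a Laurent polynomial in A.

Braid: s1^-1 s1^-1 s1^-1 s1^-1 s1^-1 s1^-1 s1^-1 on 2 strands, 7 crossings.
Writhe w = (#positive) - (#negative) = 0 - 7 = -7.
State-sum expansion of <K>. There are 2^7 = 128 states.
Smooth each crossing (0=||, 1=⌣⌢); contribution A^(Σ sign_k(1-2s_k)) * d^(L-1).
Tabulate the states by total A-exponent and number of loops L (A-exp: L × count):
  A^7: L=7 ×1
  A^5: L=6 ×7
  A^3: L=5 ×21
  A^1: L=4 ×35
  A^-1: L=3 ×35
  A^-3: L=2 ×21
  A^-5: L=1 ×7
  A^-7: L=2 ×1
Each group contributes A^e * Σ count * d^(L-1):
Powers of d = -A^2 - A^-2: d^2 = A^4 + 2 + A^-4; d^3 = -A^6 - 3*A^2 - 3*A^-2 - A^-6; d^4 = A^8 + 4*A^4 + 6 + 4*A^-4 + A^-8; d^5 = -A^10 - 5*A^6 - 10*A^2 - 10*A^-2 - 5*A^-6 - A^-10; d^6 = A^12 + 6*A^8 + 15*A^4 + 20 + 15*A^-4 + 6*A^-8 + A^-12.
  A^7 * (d^6) = A^19 + 6*A^15 + 15*A^11 + 20*A^7 + 15*A^3 + 6*A^-1 + A^-5
  A^5 * (7*d^5) = -7*A^15 - 35*A^11 - 70*A^7 - 70*A^3 - 35*A^-1 - 7*A^-5
  A^3 * (21*d^4) = 21*A^11 + 84*A^7 + 126*A^3 + 84*A^-1 + 21*A^-5
  A^1 * (35*d^3) = -35*A^7 - 105*A^3 - 105*A^-1 - 35*A^-5
  A^-1 * (35*d^2) = 35*A^3 + 70*A^-1 + 35*A^-5
  A^-3 * (21*d) = -21*A^-1 - 21*A^-5
  A^-5 * (7) = 7*A^-5
  A^-7 * (d) = -A^-5 - A^-9
Summing the groups: <K> = A^19 - A^15 + A^11 - A^7 + A^3 - A^-1 - A^-9

Answer: A^19 - A^15 + A^11 - A^7 + A^3 - A^-1 - A^-9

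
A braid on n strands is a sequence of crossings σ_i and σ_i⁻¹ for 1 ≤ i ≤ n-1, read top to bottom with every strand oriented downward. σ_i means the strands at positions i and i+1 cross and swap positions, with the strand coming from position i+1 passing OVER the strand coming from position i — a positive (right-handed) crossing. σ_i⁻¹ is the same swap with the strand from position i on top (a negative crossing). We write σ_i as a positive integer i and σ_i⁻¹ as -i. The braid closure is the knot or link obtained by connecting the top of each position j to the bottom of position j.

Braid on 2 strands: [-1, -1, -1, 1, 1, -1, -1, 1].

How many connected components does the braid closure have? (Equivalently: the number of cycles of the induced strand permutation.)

2

Derivation:
Track the strand permutation on 2 strands, starting from identity.
  step 1: s1^-1 swaps positions 1,2 -> [2 1]
  step 2: s1^-1 swaps positions 1,2 -> [1 2]
  step 3: s1^-1 swaps positions 1,2 -> [2 1]
  step 4: s1 swaps positions 1,2 -> [1 2]
  step 5: s1 swaps positions 1,2 -> [2 1]
  step 6: s1^-1 swaps positions 1,2 -> [1 2]
  step 7: s1^-1 swaps positions 1,2 -> [2 1]
  step 8: s1 swaps positions 1,2 -> [1 2]
Final permutation (position -> original strand): [1 2]
Closure components = cycle count of this permutation = 2.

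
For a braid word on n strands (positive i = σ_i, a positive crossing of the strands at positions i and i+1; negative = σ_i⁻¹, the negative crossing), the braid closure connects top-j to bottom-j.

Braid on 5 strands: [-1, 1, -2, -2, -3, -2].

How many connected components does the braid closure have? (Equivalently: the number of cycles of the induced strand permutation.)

3

Derivation:
Track the strand permutation on 5 strands, starting from identity.
  step 1: s1^-1 swaps positions 1,2 -> [2 1 3 4 5]
  step 2: s1 swaps positions 1,2 -> [1 2 3 4 5]
  step 3: s2^-1 swaps positions 2,3 -> [1 3 2 4 5]
  step 4: s2^-1 swaps positions 2,3 -> [1 2 3 4 5]
  step 5: s3^-1 swaps positions 3,4 -> [1 2 4 3 5]
  step 6: s2^-1 swaps positions 2,3 -> [1 4 2 3 5]
Final permutation (position -> original strand): [1 4 2 3 5]
Closure components = cycle count of this permutation = 3.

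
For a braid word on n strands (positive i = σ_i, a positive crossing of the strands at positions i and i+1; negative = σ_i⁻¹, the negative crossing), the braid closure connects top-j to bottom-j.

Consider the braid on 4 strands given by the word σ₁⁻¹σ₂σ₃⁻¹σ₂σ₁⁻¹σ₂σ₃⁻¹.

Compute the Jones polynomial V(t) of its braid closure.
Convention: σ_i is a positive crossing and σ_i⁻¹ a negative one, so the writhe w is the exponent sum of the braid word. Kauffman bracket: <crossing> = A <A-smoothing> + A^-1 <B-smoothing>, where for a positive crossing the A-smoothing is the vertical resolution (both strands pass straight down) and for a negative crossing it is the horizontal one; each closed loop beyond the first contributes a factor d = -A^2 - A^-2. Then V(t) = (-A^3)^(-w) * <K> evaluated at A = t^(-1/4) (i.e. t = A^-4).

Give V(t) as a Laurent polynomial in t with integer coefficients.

Braid: s1^-1 s2 s3^-1 s2 s1^-1 s2 s3^-1 on 4 strands, 7 crossings.
Writhe w = (#positive) - (#negative) = 3 - 4 = -1.
State-sum expansion of <K>. There are 2^7 = 128 states.
Smooth each crossing (0=||, 1=⌣⌢); contribution A^(Σ sign_k(1-2s_k)) * d^(L-1).
Tabulate the states by total A-exponent and number of loops L (A-exp: L × count):
  A^7: L=4 ×1
  A^5: L=3 ×7
  A^3: L=2 ×19, L=4 ×2
  A^1: L=1 ×21, L=3 ×14
  A^-1: L=2 ×32, L=4 ×3
  A^-3: L=3 ×21
  A^-5: L=4 ×7
  A^-7: L=5 ×1
Each group contributes A^e * Σ count * d^(L-1):
Powers of d = -A^2 - A^-2: d^2 = A^4 + 2 + A^-4; d^3 = -A^6 - 3*A^2 - 3*A^-2 - A^-6; d^4 = A^8 + 4*A^4 + 6 + 4*A^-4 + A^-8.
  A^7 * (d^3) = -A^13 - 3*A^9 - 3*A^5 - A
  A^5 * (7*d^2) = 7*A^9 + 14*A^5 + 7*A
  A^3 * (19*d + 2*d^3) = -2*A^9 - 25*A^5 - 25*A - 2*A^-3
  A^1 * (21 + 14*d^2) = 14*A^5 + 49*A + 14*A^-3
  A^-1 * (32*d + 3*d^3) = -3*A^5 - 41*A - 41*A^-3 - 3*A^-7
  A^-3 * (21*d^2) = 21*A + 42*A^-3 + 21*A^-7
  A^-5 * (7*d^3) = -7*A - 21*A^-3 - 21*A^-7 - 7*A^-11
  A^-7 * (d^4) = A + 4*A^-3 + 6*A^-7 + 4*A^-11 + A^-15
Summing the groups: <K> = -A^13 + 2*A^9 - 3*A^5 + 4*A - 4*A^-3 + 3*A^-7 - 3*A^-11 + A^-15
Normalise by the writhe: (-A^3)^(-w) = (-A^3)^(1) = -A^3, so f(A) = -A^3 * <K> = A^16 - 2*A^12 + 3*A^8 - 4*A^4 + 4 - 3*A^-4 + 3*A^-8 - A^-12.
Substitute A = t^(-1/4), i.e. A^e → t^(-e/4): V(t) = -t^3 + 3*t^2 - 3*t + 4 - 4*t^-1 + 3*t^-2 - 2*t^-3 + t^-4

Answer: -t^3 + 3*t^2 - 3*t + 4 - 4*t^-1 + 3*t^-2 - 2*t^-3 + t^-4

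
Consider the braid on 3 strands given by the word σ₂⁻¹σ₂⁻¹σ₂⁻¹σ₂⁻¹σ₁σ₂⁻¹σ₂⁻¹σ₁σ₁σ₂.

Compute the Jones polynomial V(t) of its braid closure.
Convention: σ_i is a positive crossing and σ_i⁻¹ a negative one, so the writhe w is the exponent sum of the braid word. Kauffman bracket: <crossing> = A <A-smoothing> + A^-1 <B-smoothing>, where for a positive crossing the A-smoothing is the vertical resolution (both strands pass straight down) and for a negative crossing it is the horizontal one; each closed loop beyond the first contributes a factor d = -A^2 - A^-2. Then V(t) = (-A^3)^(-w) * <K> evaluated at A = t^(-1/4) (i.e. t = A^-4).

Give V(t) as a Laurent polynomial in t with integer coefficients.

-t^2 + 2*t - 3 + 5*t^-1 - 4*t^-2 + 5*t^-3 - 4*t^-4 + 2*t^-5 - t^-6

Derivation:
The presented braid s2^-1 s2^-1 s2^-1 s2^-1 s1 s2^-1 s2^-1 s1 s1 s2 on 3 strands reduces by inverse Markov moves (closure unchanged at each step):
  Deconjugate: the word is γ·β·γ⁻¹ with γ = s2^-1 (prefix) and γ⁻¹ = s2 (suffix); strip both.
Reduced to β = s2^-1 s2^-1 s2^-1 s1 s2^-1 s2^-1 s1 s1 on 3 strands, 8 crossings.
Compute on β:
Braid: s2^-1 s2^-1 s2^-1 s1 s2^-1 s2^-1 s1 s1 on 3 strands, 8 crossings.
Writhe w = (#positive) - (#negative) = 3 - 5 = -2.
Computing the Kauffman bracket via state sum. There are 2^8 = 256 states.
For each crossing: s=0 is the vertical smoothing, s=1 horizontal. Crossing k contributes A^(sign_k * (1 - 2*s_k)); loop factor d = -A^2 - A^-2.
Tabulate the states by total A-exponent and number of loops L (A-exp: L × count):
  A^8: L=6 ×1
  A^6: L=5 ×8
  A^4: L=4 ×27, L=6 ×1
  A^2: L=3 ×50, L=5 ×6
  A^0: L=2 ×53, L=4 ×17
  A^-2: L=1 ×27, L=3 ×28, L=5 ×1
  A^-4: L=2 ×24, L=4 ×4
  A^-6: L=3 ×8
  A^-8: L=4 ×1
Each group contributes A^e * Σ count * d^(L-1):
Powers of d = -A^2 - A^-2: d^2 = A^4 + 2 + A^-4; d^3 = -A^6 - 3*A^2 - 3*A^-2 - A^-6; d^4 = A^8 + 4*A^4 + 6 + 4*A^-4 + A^-8; d^5 = -A^10 - 5*A^6 - 10*A^2 - 10*A^-2 - 5*A^-6 - A^-10.
  A^8 * (d^5) = -A^18 - 5*A^14 - 10*A^10 - 10*A^6 - 5*A^2 - A^-2
  A^6 * (8*d^4) = 8*A^14 + 32*A^10 + 48*A^6 + 32*A^2 + 8*A^-2
  A^4 * (27*d^3 + d^5) = -A^14 - 32*A^10 - 91*A^6 - 91*A^2 - 32*A^-2 - A^-6
  A^2 * (50*d^2 + 6*d^4) = 6*A^10 + 74*A^6 + 136*A^2 + 74*A^-2 + 6*A^-6
  A^0 * (53*d + 17*d^3) = -17*A^6 - 104*A^2 - 104*A^-2 - 17*A^-6
  A^-2 * (27 + 28*d^2 + d^4) = A^6 + 32*A^2 + 89*A^-2 + 32*A^-6 + A^-10
  A^-4 * (24*d + 4*d^3) = -4*A^2 - 36*A^-2 - 36*A^-6 - 4*A^-10
  A^-6 * (8*d^2) = 8*A^-2 + 16*A^-6 + 8*A^-10
  A^-8 * (d^3) = -A^-2 - 3*A^-6 - 3*A^-10 - A^-14
Summing the groups: <K> = -A^18 + 2*A^14 - 4*A^10 + 5*A^6 - 4*A^2 + 5*A^-2 - 3*A^-6 + 2*A^-10 - A^-14
Normalise by the writhe: (-A^3)^(-w) = (-A^3)^(2) = A^6, so f(A) = A^6 * <K> = -A^24 + 2*A^20 - 4*A^16 + 5*A^12 - 4*A^8 + 5*A^4 - 3 + 2*A^-4 - A^-8.
Substitute A = t^(-1/4), i.e. A^e → t^(-e/4): V(t) = -t^2 + 2*t - 3 + 5*t^-1 - 4*t^-2 + 5*t^-3 - 4*t^-4 + 2*t^-5 - t^-6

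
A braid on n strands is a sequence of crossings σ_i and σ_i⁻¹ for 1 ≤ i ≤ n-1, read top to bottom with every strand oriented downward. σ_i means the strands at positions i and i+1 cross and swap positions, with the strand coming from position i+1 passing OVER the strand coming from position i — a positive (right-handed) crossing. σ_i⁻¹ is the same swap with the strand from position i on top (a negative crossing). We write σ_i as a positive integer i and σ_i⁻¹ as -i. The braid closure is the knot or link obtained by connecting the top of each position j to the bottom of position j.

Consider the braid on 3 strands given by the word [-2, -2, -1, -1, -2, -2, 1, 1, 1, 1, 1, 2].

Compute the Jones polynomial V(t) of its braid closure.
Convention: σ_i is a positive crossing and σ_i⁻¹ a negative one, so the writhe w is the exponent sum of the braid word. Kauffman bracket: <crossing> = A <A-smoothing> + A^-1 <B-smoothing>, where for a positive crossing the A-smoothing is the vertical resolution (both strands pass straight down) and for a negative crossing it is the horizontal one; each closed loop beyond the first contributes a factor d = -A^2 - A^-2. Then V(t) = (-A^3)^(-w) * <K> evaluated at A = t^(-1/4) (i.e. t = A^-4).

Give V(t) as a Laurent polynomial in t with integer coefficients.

The presented braid s2^-1 s2^-1 s1^-1 s1^-1 s2^-1 s2^-1 s1 s1 s1 s1 s1 s2 on 3 strands reduces by inverse Markov moves (closure unchanged at each step):
  Deconjugate: the word is γ·β·γ⁻¹ with γ = s2^-1 (prefix) and γ⁻¹ = s2 (suffix); strip both.
Reduced to β = s2^-1 s1^-1 s1^-1 s2^-1 s2^-1 s1 s1 s1 s1 s1 on 3 strands, 10 crossings.
Compute on β:
Braid: s2^-1 s1^-1 s1^-1 s2^-1 s2^-1 s1 s1 s1 s1 s1 on 3 strands, 10 crossings.
Writhe w = (#positive) - (#negative) = 5 - 5 = 0.
State-sum expansion of <K>. There are 2^10 = 1024 states.
Smooth each crossing (0=||, 1=⌣⌢); contribution A^(Σ sign_k(1-2s_k)) * d^(L-1).
Tabulate the states by total A-exponent and number of loops L (A-exp: L × count):
  A^10: L=4 ×1
  A^8: L=3 ×10
  A^6: L=2 ×29, L=4 ×16
  A^4: L=1 ×26, L=3 ×74, L=5 ×20
  A^2: L=2 ×90, L=4 ×105, L=6 ×15
  A^0: L=1 ×15, L=3 ×141, L=5 ×90, L=7 ×6
  A^-2: L=2 ×35, L=4 ×130, L=6 ×44, L=8 ×1
  A^-4: L=3 ×40, L=5 ×69, L=7 ×11
  A^-6: L=4 ×25, L=6 ×19, L=8 ×1
  A^-8: L=5 ×8, L=7 ×2
  A^-10: L=6 ×1
Each group contributes A^e * Σ count * d^(L-1):
Powers of d = -A^2 - A^-2: d^2 = A^4 + 2 + A^-4; d^3 = -A^6 - 3*A^2 - 3*A^-2 - A^-6; d^4 = A^8 + 4*A^4 + 6 + 4*A^-4 + A^-8; d^5 = -A^10 - 5*A^6 - 10*A^2 - 10*A^-2 - 5*A^-6 - A^-10; d^6 = A^12 + 6*A^8 + 15*A^4 + 20 + 15*A^-4 + 6*A^-8 + A^-12; d^7 = -A^14 - 7*A^10 - 21*A^6 - 35*A^2 - 35*A^-2 - 21*A^-6 - 7*A^-10 - A^-14.
  A^10 * (d^3) = -A^16 - 3*A^12 - 3*A^8 - A^4
  A^8 * (10*d^2) = 10*A^12 + 20*A^8 + 10*A^4
  A^6 * (29*d + 16*d^3) = -16*A^12 - 77*A^8 - 77*A^4 - 16
  A^4 * (26 + 74*d^2 + 20*d^4) = 20*A^12 + 154*A^8 + 294*A^4 + 154 + 20*A^-4
  A^2 * (90*d + 105*d^3 + 15*d^5) = -15*A^12 - 180*A^8 - 555*A^4 - 555 - 180*A^-4 - 15*A^-8
  A^0 * (15 + 141*d^2 + 90*d^4 + 6*d^6) = 6*A^12 + 126*A^8 + 591*A^4 + 957 + 591*A^-4 + 126*A^-8 + 6*A^-12
  A^-2 * (35*d + 130*d^3 + 44*d^5 + d^7) = -A^12 - 51*A^8 - 371*A^4 - 900 - 900*A^-4 - 371*A^-8 - 51*A^-12 - A^-16
  A^-4 * (40*d^2 + 69*d^4 + 11*d^6) = 11*A^8 + 135*A^4 + 481 + 714*A^-4 + 481*A^-8 + 135*A^-12 + 11*A^-16
  A^-6 * (25*d^3 + 19*d^5 + d^7) = -A^8 - 26*A^4 - 141 - 300*A^-4 - 300*A^-8 - 141*A^-12 - 26*A^-16 - A^-20
  A^-8 * (8*d^4 + 2*d^6) = 2*A^4 + 20 + 62*A^-4 + 88*A^-8 + 62*A^-12 + 20*A^-16 + 2*A^-20
  A^-10 * (d^5) = -1 - 5*A^-4 - 10*A^-8 - 10*A^-12 - 5*A^-16 - A^-20
Summing the groups: <K> = -A^16 + A^12 - A^8 + 2*A^4 - 1 + 2*A^-4 - A^-8 + A^-12 - A^-16
Normalise by the writhe: (-A^3)^(-w) = (-A^3)^(0) = 1, so f(A) = 1 * <K> = -A^16 + A^12 - A^8 + 2*A^4 - 1 + 2*A^-4 - A^-8 + A^-12 - A^-16.
Substitute A = t^(-1/4), i.e. A^e → t^(-e/4): V(t) = -t^4 + t^3 - t^2 + 2*t - 1 + 2*t^-1 - t^-2 + t^-3 - t^-4

Answer: -t^4 + t^3 - t^2 + 2*t - 1 + 2*t^-1 - t^-2 + t^-3 - t^-4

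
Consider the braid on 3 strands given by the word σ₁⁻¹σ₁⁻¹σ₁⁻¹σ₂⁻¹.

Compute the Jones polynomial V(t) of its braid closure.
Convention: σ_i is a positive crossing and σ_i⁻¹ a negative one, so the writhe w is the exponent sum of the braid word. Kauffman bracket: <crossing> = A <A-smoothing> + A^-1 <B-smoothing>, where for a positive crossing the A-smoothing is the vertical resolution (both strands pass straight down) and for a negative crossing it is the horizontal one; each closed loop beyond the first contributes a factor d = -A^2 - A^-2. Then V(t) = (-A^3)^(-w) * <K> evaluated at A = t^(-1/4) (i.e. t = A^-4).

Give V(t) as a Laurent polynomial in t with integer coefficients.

The presented braid s1^-1 s1^-1 s1^-1 s2^-1 on 3 strands reduces by inverse Markov moves (closure unchanged at each step):
  Destabilize: the word has the form β·s2^-1 where s2^-1 occurs only as the final letter (β ∈ B_2); drop it and the last strand → 2 strands.
Reduced to β = s1^-1 s1^-1 s1^-1 on 2 strands, 3 crossings.
Compute on β:
Braid: s1^-1 s1^-1 s1^-1 on 2 strands, 3 crossings.
Writhe w = (#positive) - (#negative) = 0 - 3 = -3.
Computing the Kauffman bracket via state sum. There are 2^3 = 8 states.
For each crossing: s=0 is the vertical smoothing, s=1 horizontal. Crossing k contributes A^(sign_k * (1 - 2*s_k)); loop factor d = -A^2 - A^-2.
  state 000: A-exp=-3, loops=2, term = A^-3 * d^1
  state 001: A-exp=-1, loops=1, term = A^-1 * d^0
  state 010: A-exp=-1, loops=1, term = A^-1 * d^0
  state 011: A-exp=+1, loops=2, term = A^1 * d^1
  state 100: A-exp=-1, loops=1, term = A^-1 * d^0
  state 101: A-exp=+1, loops=2, term = A^1 * d^1
  state 110: A-exp=+1, loops=2, term = A^1 * d^1
  state 111: A-exp=+3, loops=3, term = A^3 * d^2
Collect the terms by A-exponent (count of states per loop number):
Powers of d = -A^2 - A^-2: d^2 = A^4 + 2 + A^-4.
  A^3 * (d^2) = A^7 + 2*A^3 + A^-1
  A^1 * (3*d) = -3*A^3 - 3*A^-1
  A^-1 * (3) = 3*A^-1
  A^-3 * (d) = -A^-1 - A^-5
Summing the groups: <K> = A^7 - A^3 - A^-5
Normalise by the writhe: (-A^3)^(-w) = (-A^3)^(3) = -A^9, so f(A) = -A^9 * <K> = -A^16 + A^12 + A^4.
Substitute A = t^(-1/4), i.e. A^e → t^(-e/4): V(t) = t^-1 + t^-3 - t^-4

Answer: t^-1 + t^-3 - t^-4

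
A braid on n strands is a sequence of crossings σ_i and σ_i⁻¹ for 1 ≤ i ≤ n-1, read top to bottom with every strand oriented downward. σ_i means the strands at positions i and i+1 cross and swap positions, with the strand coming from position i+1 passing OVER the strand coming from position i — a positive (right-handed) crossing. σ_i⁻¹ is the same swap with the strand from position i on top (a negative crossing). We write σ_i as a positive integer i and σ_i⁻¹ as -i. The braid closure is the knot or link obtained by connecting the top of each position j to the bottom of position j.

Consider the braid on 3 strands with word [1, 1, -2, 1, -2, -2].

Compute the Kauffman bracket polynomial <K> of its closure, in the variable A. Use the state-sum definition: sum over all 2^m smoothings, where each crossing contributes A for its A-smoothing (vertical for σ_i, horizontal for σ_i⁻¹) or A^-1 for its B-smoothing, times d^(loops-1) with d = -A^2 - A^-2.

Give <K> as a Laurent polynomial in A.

-A^12 + 2*A^8 - 2*A^4 + 3 - 2*A^-4 + 2*A^-8 - A^-12

Derivation:
Braid: s1 s1 s2^-1 s1 s2^-1 s2^-1 on 3 strands, 6 crossings.
Writhe w = (#positive) - (#negative) = 3 - 3 = 0.
Computing the Kauffman bracket via state sum. There are 2^6 = 64 states.
Each crossing splits two ways (0=vertical, 1=horizontal). The state's weight is A^(#A-smoothings - #B-smoothings) * d^(loops - 1).
Tabulate the states by total A-exponent and number of loops L (A-exp: L × count):
  A^6: L=4 ×1
  A^4: L=3 ×6
  A^2: L=2 ×14, L=4 ×1
  A^0: L=1 ×13, L=3 ×7
  A^-2: L=2 ×14, L=4 ×1
  A^-4: L=3 ×6
  A^-6: L=4 ×1
Each group contributes A^e * Σ count * d^(L-1):
Powers of d = -A^2 - A^-2: d^2 = A^4 + 2 + A^-4; d^3 = -A^6 - 3*A^2 - 3*A^-2 - A^-6.
  A^6 * (d^3) = -A^12 - 3*A^8 - 3*A^4 - 1
  A^4 * (6*d^2) = 6*A^8 + 12*A^4 + 6
  A^2 * (14*d + d^3) = -A^8 - 17*A^4 - 17 - A^-4
  A^0 * (13 + 7*d^2) = 7*A^4 + 27 + 7*A^-4
  A^-2 * (14*d + d^3) = -A^4 - 17 - 17*A^-4 - A^-8
  A^-4 * (6*d^2) = 6 + 12*A^-4 + 6*A^-8
  A^-6 * (d^3) = -1 - 3*A^-4 - 3*A^-8 - A^-12
Summing the groups: <K> = -A^12 + 2*A^8 - 2*A^4 + 3 - 2*A^-4 + 2*A^-8 - A^-12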